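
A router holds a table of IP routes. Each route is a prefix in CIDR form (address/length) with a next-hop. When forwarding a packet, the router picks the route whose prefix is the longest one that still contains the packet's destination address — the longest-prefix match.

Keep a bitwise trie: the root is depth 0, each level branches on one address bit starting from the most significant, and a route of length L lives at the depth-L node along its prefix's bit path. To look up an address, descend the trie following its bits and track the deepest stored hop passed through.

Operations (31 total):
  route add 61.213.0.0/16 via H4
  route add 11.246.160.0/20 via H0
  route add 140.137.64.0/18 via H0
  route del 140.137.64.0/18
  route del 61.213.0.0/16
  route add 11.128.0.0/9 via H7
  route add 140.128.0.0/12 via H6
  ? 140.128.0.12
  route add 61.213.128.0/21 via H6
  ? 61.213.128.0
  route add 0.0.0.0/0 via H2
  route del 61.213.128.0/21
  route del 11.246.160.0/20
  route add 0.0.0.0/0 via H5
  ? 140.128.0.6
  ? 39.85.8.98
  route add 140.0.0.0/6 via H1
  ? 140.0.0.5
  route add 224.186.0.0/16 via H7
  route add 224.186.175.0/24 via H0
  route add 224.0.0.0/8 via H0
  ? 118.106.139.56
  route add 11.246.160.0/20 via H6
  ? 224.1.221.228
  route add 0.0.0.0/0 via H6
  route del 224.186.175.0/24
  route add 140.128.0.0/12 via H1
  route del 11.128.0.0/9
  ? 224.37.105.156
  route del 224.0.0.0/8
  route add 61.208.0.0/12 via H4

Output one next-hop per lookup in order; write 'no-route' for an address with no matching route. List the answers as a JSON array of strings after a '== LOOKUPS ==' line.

Apply in order:
  add 61.213.0.0/16 -> H4 at depth 16
  add 11.246.160.0/20 -> H0 at depth 20
  add 140.137.64.0/18 -> H0 at depth 18
  - 140.137.64.0/18 clear@18
  - 61.213.0.0/16 clear@16
  add 11.128.0.0/9 -> H7 at depth 9
  add 140.128.0.0/12 -> H6 at depth 12
  lookup 140.128.0.12: bits 100011001000 walk d0:-→d1:-→d2:-→d3:-→d4:-→d5:-→d6:-→d7:-→d8:-→d9:-→d10:-→d11:-→d12:H6 -> H6
  add 61.213.128.0/21 -> H6 at depth 21
  lookup 61.213.128.0: bits 001111011101010110000 walk d0:-→d1:-→d2:-→d3:-→d4:-→d5:-→d6:-→d7:-→d8:-→d9:-→d10:-→d11:-→d12:-→d13:-→d14:-→d15:-→d16:-→d17:-→d18:-→d19:-→d20:-→d21:H6 -> H6
  add 0.0.0.0/0 -> H2 at depth 0
  - 61.213.128.0/21 clear@21
  - 11.246.160.0/20 clear@20
  add 0.0.0.0/0 -> H5 at depth 0
  lookup 140.128.0.6: bits 100011001000 walk d0:H5→d1:-→d2:-→d3:-→d4:-→d5:-→d6:-→d7:-→d8:-→d9:-→d10:-→d11:-→d12:H6 -> H6
  lookup 39.85.8.98: bits 001 walk d0:H5→d1:-→d2:-→d3:- -> H5
  add 140.0.0.0/6 -> H1 at depth 6
  lookup 140.0.0.5: bits 10001100 walk d0:H5→d1:-→d2:-→d3:-→d4:-→d5:-→d6:H1→d7:-→d8:- -> H1
  add 224.186.0.0/16 -> H7 at depth 16
  add 224.186.175.0/24 -> H0 at depth 24
  add 224.0.0.0/8 -> H0 at depth 8
  lookup 118.106.139.56: bits 0 walk d0:H5→d1:- -> H5
  add 11.246.160.0/20 -> H6 at depth 20
  lookup 224.1.221.228: bits 11100000 walk d0:H5→d1:-→d2:-→d3:-→d4:-→d5:-→d6:-→d7:-→d8:H0 -> H0
  add 0.0.0.0/0 -> H6 at depth 0
  - 224.186.175.0/24 clear@24
  add 140.128.0.0/12 -> H1 at depth 12
  - 11.128.0.0/9 clear@9
  lookup 224.37.105.156: bits 11100000 walk d0:H6→d1:-→d2:-→d3:-→d4:-→d5:-→d6:-→d7:-→d8:H0 -> H0
  - 224.0.0.0/8 clear@8
  add 61.208.0.0/12 -> H4 at depth 12

== LOOKUPS ==
["H6","H6","H6","H5","H1","H5","H0","H0"]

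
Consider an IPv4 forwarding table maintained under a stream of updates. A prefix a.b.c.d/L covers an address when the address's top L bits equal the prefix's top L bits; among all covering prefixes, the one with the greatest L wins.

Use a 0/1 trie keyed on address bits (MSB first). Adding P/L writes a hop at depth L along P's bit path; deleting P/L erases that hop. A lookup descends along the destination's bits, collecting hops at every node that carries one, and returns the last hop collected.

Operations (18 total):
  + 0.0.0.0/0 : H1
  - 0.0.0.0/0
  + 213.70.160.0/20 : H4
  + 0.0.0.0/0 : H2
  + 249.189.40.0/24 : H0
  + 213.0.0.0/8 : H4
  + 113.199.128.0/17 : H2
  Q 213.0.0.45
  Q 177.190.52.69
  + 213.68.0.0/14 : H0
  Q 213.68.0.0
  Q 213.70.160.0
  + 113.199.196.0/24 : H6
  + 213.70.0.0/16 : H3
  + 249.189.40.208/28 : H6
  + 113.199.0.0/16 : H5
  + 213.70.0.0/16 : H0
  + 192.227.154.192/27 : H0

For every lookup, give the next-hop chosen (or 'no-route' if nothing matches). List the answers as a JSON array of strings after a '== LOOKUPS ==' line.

Trace:
  + 0.0.0.0/0 (H1) depth=0
  del 0.0.0.0/0 (clear depth 0)
  + 213.70.160.0/20 (H4) depth=20
  + 0.0.0.0/0 (H2) depth=0
  + 249.189.40.0/24 (H0) depth=24
  + 213.0.0.0/8 (H4) depth=8
  + 113.199.128.0/17 (H2) depth=17
  lookup 213.0.0.45: bits 110101010 walk d0:H2→d1:-→d2:-→d3:-→d4:-→d5:-→d6:-→d7:-→d8:H4→d9:- -> H4
  lookup 177.190.52.69: bits 1 walk d0:H2→d1:- -> H2
  + 213.68.0.0/14 (H0) depth=14
  lookup 213.68.0.0: bits 11010101010001 walk d0:H2→d1:-→d2:-→d3:-→d4:-→d5:-→d6:-→d7:-→d8:H4→d9:-→d10:-→d11:-→d12:-→d13:-→d14:H0 -> H0
  lookup 213.70.160.0: bits 11010101010001101010 walk d0:H2→d1:-→d2:-→d3:-→d4:-→d5:-→d6:-→d7:-→d8:H4→d9:-→d10:-→d11:-→d12:-→d13:-→d14:H0→d15:-→d16:-→d17:-→d18:-→d19:-→d20:H4 -> H4
  + 113.199.196.0/24 (H6) depth=24
  + 213.70.0.0/16 (H3) depth=16
  + 249.189.40.208/28 (H6) depth=28
  + 113.199.0.0/16 (H5) depth=16
  + 213.70.0.0/16 (H0) depth=16
  + 192.227.154.192/27 (H0) depth=27

== LOOKUPS ==
["H4","H2","H0","H4"]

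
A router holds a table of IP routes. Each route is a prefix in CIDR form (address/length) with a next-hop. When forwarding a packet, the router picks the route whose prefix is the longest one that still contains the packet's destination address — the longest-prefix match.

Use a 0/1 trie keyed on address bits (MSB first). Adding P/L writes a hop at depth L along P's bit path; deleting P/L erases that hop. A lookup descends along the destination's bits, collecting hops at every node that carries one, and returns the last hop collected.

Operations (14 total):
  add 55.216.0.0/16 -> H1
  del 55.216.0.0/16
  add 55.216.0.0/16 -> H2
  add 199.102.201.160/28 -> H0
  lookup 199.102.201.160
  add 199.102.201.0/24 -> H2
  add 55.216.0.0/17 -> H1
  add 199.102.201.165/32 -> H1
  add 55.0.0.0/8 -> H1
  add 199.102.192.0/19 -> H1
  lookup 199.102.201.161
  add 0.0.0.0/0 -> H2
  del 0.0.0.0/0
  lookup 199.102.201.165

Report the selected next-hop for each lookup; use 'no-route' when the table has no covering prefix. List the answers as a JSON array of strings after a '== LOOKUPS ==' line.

Apply in order:
  add 55.216.0.0/16 -> H1 at depth 16
  - 55.216.0.0/16 clear@16
  add 55.216.0.0/16 -> H2 at depth 16
  add 199.102.201.160/28 -> H0 at depth 28
  Q 199.102.201.160: descend 1100011101100110110010011010 ; hops seen [H0] ; pick H0
  add 199.102.201.0/24 -> H2 at depth 24
  add 55.216.0.0/17 -> H1 at depth 17
  add 199.102.201.165/32 -> H1 at depth 32
  add 55.0.0.0/8 -> H1 at depth 8
  add 199.102.192.0/19 -> H1 at depth 19
  Q 199.102.201.161: descend 11000111011001101100100110100 ; hops seen [H1,H2,H0] ; pick H0
  add 0.0.0.0/0 -> H2 at depth 0
  - 0.0.0.0/0 clear@0
  Q 199.102.201.165: descend 11000111011001101100100110100101 ; hops seen [H1,H2,H0,H1] ; pick H1

== LOOKUPS ==
["H0","H0","H1"]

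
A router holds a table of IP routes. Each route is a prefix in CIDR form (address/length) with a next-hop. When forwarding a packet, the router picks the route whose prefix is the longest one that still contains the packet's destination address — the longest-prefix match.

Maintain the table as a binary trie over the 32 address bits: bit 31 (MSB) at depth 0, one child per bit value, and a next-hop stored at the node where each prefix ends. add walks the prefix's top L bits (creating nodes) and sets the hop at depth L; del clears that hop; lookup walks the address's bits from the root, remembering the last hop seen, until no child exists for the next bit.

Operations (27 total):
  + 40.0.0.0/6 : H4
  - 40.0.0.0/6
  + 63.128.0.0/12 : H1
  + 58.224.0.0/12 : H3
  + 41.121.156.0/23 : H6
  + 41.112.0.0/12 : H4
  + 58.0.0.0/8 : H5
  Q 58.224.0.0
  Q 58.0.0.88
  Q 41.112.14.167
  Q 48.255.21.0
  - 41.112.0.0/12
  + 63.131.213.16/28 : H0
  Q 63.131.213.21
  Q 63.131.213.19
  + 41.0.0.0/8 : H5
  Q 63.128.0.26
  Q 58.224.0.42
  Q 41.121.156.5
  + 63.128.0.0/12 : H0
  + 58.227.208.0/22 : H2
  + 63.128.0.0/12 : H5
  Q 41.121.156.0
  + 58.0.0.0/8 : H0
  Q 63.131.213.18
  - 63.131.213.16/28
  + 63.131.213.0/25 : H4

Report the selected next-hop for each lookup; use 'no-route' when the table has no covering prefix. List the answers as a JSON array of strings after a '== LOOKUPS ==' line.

Apply in order:
  add 40.0.0.0/6 -> H4 at depth 6
  - 40.0.0.0/6 clear@6
  add 63.128.0.0/12 -> H1 at depth 12
  add 58.224.0.0/12 -> H3 at depth 12
  add 41.121.156.0/23 -> H6 at depth 23
  add 41.112.0.0/12 -> H4 at depth 12
  add 58.0.0.0/8 -> H5 at depth 8
  Q 58.224.0.0: descend 001110101110 ; hops seen [H5,H3] ; pick H3
  Q 58.0.0.88: descend 00111010 ; hops seen [H5] ; pick H5
  Q 41.112.14.167: descend 001010010111 ; hops seen [H4] ; pick H4
  Q 48.255.21.0: descend 0011 ; hops seen [∅] ; pick no-route
  - 41.112.0.0/12 clear@12
  add 63.131.213.16/28 -> H0 at depth 28
  Q 63.131.213.21: descend 0011111110000011110101010001 ; hops seen [H1,H0] ; pick H0
  Q 63.131.213.19: descend 0011111110000011110101010001 ; hops seen [H1,H0] ; pick H0
  add 41.0.0.0/8 -> H5 at depth 8
  Q 63.128.0.26: descend 00111111100000 ; hops seen [H1] ; pick H1
  Q 58.224.0.42: descend 001110101110 ; hops seen [H5,H3] ; pick H3
  Q 41.121.156.5: descend 00101001011110011001110 ; hops seen [H5,H6] ; pick H6
  add 63.128.0.0/12 -> H0 at depth 12
  add 58.227.208.0/22 -> H2 at depth 22
  add 63.128.0.0/12 -> H5 at depth 12
  Q 41.121.156.0: descend 00101001011110011001110 ; hops seen [H5,H6] ; pick H6
  add 58.0.0.0/8 -> H0 at depth 8
  Q 63.131.213.18: descend 0011111110000011110101010001 ; hops seen [H5,H0] ; pick H0
  - 63.131.213.16/28 clear@28
  add 63.131.213.0/25 -> H4 at depth 25

== LOOKUPS ==
["H3","H5","H4","no-route","H0","H0","H1","H3","H6","H6","H0"]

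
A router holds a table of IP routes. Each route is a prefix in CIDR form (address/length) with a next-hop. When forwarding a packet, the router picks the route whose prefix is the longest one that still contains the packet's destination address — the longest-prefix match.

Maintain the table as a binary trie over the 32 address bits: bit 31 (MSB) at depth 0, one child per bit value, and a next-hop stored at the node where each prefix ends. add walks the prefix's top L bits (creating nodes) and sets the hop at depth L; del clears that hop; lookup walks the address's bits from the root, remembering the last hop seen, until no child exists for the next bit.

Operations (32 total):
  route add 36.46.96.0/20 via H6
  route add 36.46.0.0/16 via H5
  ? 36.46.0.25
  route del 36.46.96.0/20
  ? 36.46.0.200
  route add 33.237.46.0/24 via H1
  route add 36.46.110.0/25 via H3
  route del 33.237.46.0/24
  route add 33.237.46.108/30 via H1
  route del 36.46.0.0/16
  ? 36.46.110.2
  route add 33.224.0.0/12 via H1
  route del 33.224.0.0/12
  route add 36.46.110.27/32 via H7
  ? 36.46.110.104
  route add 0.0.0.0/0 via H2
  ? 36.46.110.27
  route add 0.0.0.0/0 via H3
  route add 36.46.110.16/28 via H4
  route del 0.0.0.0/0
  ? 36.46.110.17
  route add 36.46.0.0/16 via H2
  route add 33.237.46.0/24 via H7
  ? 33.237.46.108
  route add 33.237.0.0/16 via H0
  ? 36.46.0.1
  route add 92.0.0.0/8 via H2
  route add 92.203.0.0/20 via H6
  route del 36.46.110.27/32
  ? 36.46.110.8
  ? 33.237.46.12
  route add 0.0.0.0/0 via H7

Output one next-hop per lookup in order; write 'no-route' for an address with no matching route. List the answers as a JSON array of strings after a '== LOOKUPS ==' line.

Process each operation:
  add 36.46.96.0/20 -> H6 at depth 20
  add 36.46.0.0/16 -> H5 at depth 16
  Q 36.46.0.25: descend 00100100001011100 ; hops seen [H5] ; pick H5
  - 36.46.96.0/20 clear@20
  Q 36.46.0.200: descend 00100100001011100 ; hops seen [H5] ; pick H5
  add 33.237.46.0/24 -> H1 at depth 24
  add 36.46.110.0/25 -> H3 at depth 25
  - 33.237.46.0/24 clear@24
  add 33.237.46.108/30 -> H1 at depth 30
  - 36.46.0.0/16 clear@16
  Q 36.46.110.2: descend 0010010000101110011011100 ; hops seen [H3] ; pick H3
  add 33.224.0.0/12 -> H1 at depth 12
  - 33.224.0.0/12 clear@12
  add 36.46.110.27/32 -> H7 at depth 32
  Q 36.46.110.104: descend 0010010000101110011011100 ; hops seen [H3] ; pick H3
  add 0.0.0.0/0 -> H2 at depth 0
  Q 36.46.110.27: descend 00100100001011100110111000011011 ; hops seen [H2,H3,H7] ; pick H7
  add 0.0.0.0/0 -> H3 at depth 0
  add 36.46.110.16/28 -> H4 at depth 28
  - 0.0.0.0/0 clear@0
  Q 36.46.110.17: descend 0010010000101110011011100001 ; hops seen [H3,H4] ; pick H4
  add 36.46.0.0/16 -> H2 at depth 16
  add 33.237.46.0/24 -> H7 at depth 24
  Q 33.237.46.108: descend 001000011110110100101110011011 ; hops seen [H7,H1] ; pick H1
  add 33.237.0.0/16 -> H0 at depth 16
  Q 36.46.0.1: descend 00100100001011100 ; hops seen [H2] ; pick H2
  add 92.0.0.0/8 -> H2 at depth 8
  add 92.203.0.0/20 -> H6 at depth 20
  - 36.46.110.27/32 clear@32
  Q 36.46.110.8: descend 001001000010111001101110000 ; hops seen [H2,H3] ; pick H3
  Q 33.237.46.12: descend 0010000111101101001011100 ; hops seen [H0,H7] ; pick H7
  add 0.0.0.0/0 -> H7 at depth 0

== LOOKUPS ==
["H5","H5","H3","H3","H7","H4","H1","H2","H3","H7"]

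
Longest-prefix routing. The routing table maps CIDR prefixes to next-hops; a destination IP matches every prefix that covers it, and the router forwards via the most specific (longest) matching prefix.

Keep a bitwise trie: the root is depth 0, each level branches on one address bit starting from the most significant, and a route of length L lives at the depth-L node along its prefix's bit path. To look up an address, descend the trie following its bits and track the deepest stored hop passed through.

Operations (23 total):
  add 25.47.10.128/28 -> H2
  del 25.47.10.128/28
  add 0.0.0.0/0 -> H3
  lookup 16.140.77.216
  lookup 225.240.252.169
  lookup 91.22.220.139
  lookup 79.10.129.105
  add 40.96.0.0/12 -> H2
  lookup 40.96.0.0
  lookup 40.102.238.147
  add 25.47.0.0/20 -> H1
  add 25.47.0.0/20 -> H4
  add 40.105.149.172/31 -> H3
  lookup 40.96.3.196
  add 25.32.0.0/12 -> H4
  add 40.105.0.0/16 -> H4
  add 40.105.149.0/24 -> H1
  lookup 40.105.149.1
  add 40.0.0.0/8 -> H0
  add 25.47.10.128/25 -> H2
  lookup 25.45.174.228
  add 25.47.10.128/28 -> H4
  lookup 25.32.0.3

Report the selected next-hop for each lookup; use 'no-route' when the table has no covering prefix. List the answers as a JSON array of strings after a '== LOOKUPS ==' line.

Apply in order:
  + 25.47.10.128/28 (H2) depth=28
  del 25.47.10.128/28 (clear depth 28)
  + 0.0.0.0/0 (H3) depth=0
  Q 16.140.77.216: descend 0001 ; hops seen [H3] ; pick H3
  Q 225.240.252.169: descend ε ; hops seen [H3] ; pick H3
  Q 91.22.220.139: descend 0 ; hops seen [H3] ; pick H3
  Q 79.10.129.105: descend 0 ; hops seen [H3] ; pick H3
  + 40.96.0.0/12 (H2) depth=12
  Q 40.96.0.0: descend 001010000110 ; hops seen [H3,H2] ; pick H2
  Q 40.102.238.147: descend 001010000110 ; hops seen [H3,H2] ; pick H2
  + 25.47.0.0/20 (H1) depth=20
  + 25.47.0.0/20 (H4) depth=20
  + 40.105.149.172/31 (H3) depth=31
  Q 40.96.3.196: descend 001010000110 ; hops seen [H3,H2] ; pick H2
  + 25.32.0.0/12 (H4) depth=12
  + 40.105.0.0/16 (H4) depth=16
  + 40.105.149.0/24 (H1) depth=24
  Q 40.105.149.1: descend 001010000110100110010101 ; hops seen [H3,H2,H4,H1] ; pick H1
  + 40.0.0.0/8 (H0) depth=8
  + 25.47.10.128/25 (H2) depth=25
  Q 25.45.174.228: descend 00011001001011 ; hops seen [H3,H4] ; pick H4
  + 25.47.10.128/28 (H4) depth=28
  Q 25.32.0.3: descend 000110010010 ; hops seen [H3,H4] ; pick H4

== LOOKUPS ==
["H3","H3","H3","H3","H2","H2","H2","H1","H4","H4"]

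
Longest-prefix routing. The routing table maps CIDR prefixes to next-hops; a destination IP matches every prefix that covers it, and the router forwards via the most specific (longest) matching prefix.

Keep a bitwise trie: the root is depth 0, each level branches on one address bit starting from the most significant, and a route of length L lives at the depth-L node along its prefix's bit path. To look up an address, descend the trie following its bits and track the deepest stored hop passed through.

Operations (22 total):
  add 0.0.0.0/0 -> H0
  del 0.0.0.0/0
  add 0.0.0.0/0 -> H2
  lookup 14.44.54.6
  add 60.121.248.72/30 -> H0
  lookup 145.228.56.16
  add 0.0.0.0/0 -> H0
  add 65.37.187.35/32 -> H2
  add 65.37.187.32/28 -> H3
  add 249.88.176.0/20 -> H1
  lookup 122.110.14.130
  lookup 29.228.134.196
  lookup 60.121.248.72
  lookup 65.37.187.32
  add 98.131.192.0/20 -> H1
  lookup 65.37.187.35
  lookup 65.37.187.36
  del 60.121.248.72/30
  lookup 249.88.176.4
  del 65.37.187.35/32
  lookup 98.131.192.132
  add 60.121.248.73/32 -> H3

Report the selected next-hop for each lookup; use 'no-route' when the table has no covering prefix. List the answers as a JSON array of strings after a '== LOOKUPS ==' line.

Trace:
  + 0.0.0.0/0 (H0) depth=0
  del 0.0.0.0/0 (clear depth 0)
  + 0.0.0.0/0 (H2) depth=0
  ? 14.44.54.6  path d0:H2  best=H2
  + 60.121.248.72/30 (H0) depth=30
  ? 145.228.56.16  path d0:H2  best=H2
  + 0.0.0.0/0 (H0) depth=0
  + 65.37.187.35/32 (H2) depth=32
  + 65.37.187.32/28 (H3) depth=28
  + 249.88.176.0/20 (H1) depth=20
  ? 122.110.14.130  path d0:H0→d1:-→d2:-  best=H0
  ? 29.228.134.196  path d0:H0→d1:-→d2:-  best=H0
  ? 60.121.248.72  path d0:H0→d1:-→d2:-→d3:-→d4:-→d5:-→d6:-→d7:-→d8:-→d9:-→d10:-→d11:-→d12:-→d13:-→d14:-→d15:-→d16:-→d17:-→d18:-→d19:-→d20:-→d21:-→d22:-→d23:-→d24:-→d25:-→d26:-→d27:-→d28:-→d29:-→d30:H0  best=H0
  ? 65.37.187.32  path d0:H0→d1:-→d2:-→d3:-→d4:-→d5:-→d6:-→d7:-→d8:-→d9:-→d10:-→d11:-→d12:-→d13:-→d14:-→d15:-→d16:-→d17:-→d18:-→d19:-→d20:-→d21:-→d22:-→d23:-→d24:-→d25:-→d26:-→d27:-→d28:H3→d29:-→d30:-  best=H3
  + 98.131.192.0/20 (H1) depth=20
  ? 65.37.187.35  path d0:H0→d1:-→d2:-→d3:-→d4:-→d5:-→d6:-→d7:-→d8:-→d9:-→d10:-→d11:-→d12:-→d13:-→d14:-→d15:-→d16:-→d17:-→d18:-→d19:-→d20:-→d21:-→d22:-→d23:-→d24:-→d25:-→d26:-→d27:-→d28:H3→d29:-→d30:-→d31:-→d32:H2  best=H2
  ? 65.37.187.36  path d0:H0→d1:-→d2:-→d3:-→d4:-→d5:-→d6:-→d7:-→d8:-→d9:-→d10:-→d11:-→d12:-→d13:-→d14:-→d15:-→d16:-→d17:-→d18:-→d19:-→d20:-→d21:-→d22:-→d23:-→d24:-→d25:-→d26:-→d27:-→d28:H3→d29:-  best=H3
  del 60.121.248.72/30 (clear depth 30)
  ? 249.88.176.4  path d0:H0→d1:-→d2:-→d3:-→d4:-→d5:-→d6:-→d7:-→d8:-→d9:-→d10:-→d11:-→d12:-→d13:-→d14:-→d15:-→d16:-→d17:-→d18:-→d19:-→d20:H1  best=H1
  del 65.37.187.35/32 (clear depth 32)
  ? 98.131.192.132  path d0:H0→d1:-→d2:-→d3:-→d4:-→d5:-→d6:-→d7:-→d8:-→d9:-→d10:-→d11:-→d12:-→d13:-→d14:-→d15:-→d16:-→d17:-→d18:-→d19:-→d20:H1  best=H1
  + 60.121.248.73/32 (H3) depth=32

== LOOKUPS ==
["H2","H2","H0","H0","H0","H3","H2","H3","H1","H1"]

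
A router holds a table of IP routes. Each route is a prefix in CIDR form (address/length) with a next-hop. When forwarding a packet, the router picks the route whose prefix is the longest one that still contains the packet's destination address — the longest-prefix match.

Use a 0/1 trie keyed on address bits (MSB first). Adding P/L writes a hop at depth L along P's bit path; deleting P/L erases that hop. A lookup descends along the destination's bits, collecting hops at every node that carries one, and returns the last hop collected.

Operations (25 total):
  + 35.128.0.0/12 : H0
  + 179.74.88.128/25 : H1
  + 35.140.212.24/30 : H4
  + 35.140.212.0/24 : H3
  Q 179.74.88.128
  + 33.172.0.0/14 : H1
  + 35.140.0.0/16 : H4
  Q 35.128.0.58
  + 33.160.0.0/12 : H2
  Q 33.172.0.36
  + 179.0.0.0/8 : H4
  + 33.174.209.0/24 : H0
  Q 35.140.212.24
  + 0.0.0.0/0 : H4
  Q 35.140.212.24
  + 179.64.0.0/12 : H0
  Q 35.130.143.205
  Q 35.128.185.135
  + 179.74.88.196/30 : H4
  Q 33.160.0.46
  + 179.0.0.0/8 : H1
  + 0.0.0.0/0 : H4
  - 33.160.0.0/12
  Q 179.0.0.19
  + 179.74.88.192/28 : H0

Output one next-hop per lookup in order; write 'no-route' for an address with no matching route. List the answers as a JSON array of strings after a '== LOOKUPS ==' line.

Trace:
  add 35.128.0.0/12 -> H0 at depth 12
  add 179.74.88.128/25 -> H1 at depth 25
  add 35.140.212.24/30 -> H4 at depth 30
  add 35.140.212.0/24 -> H3 at depth 24
  Q 179.74.88.128: descend 1011001101001010010110001 ; hops seen [H1] ; pick H1
  add 33.172.0.0/14 -> H1 at depth 14
  add 35.140.0.0/16 -> H4 at depth 16
  Q 35.128.0.58: descend 001000111000 ; hops seen [H0] ; pick H0
  add 33.160.0.0/12 -> H2 at depth 12
  Q 33.172.0.36: descend 00100001101011 ; hops seen [H2,H1] ; pick H1
  add 179.0.0.0/8 -> H4 at depth 8
  add 33.174.209.0/24 -> H0 at depth 24
  Q 35.140.212.24: descend 001000111000110011010100000110 ; hops seen [H0,H4,H3,H4] ; pick H4
  add 0.0.0.0/0 -> H4 at depth 0
  Q 35.140.212.24: descend 001000111000110011010100000110 ; hops seen [H4,H0,H4,H3,H4] ; pick H4
  add 179.64.0.0/12 -> H0 at depth 12
  Q 35.130.143.205: descend 001000111000 ; hops seen [H4,H0] ; pick H0
  Q 35.128.185.135: descend 001000111000 ; hops seen [H4,H0] ; pick H0
  add 179.74.88.196/30 -> H4 at depth 30
  Q 33.160.0.46: descend 001000011010 ; hops seen [H4,H2] ; pick H2
  add 179.0.0.0/8 -> H1 at depth 8
  add 0.0.0.0/0 -> H4 at depth 0
  del 33.160.0.0/12 (clear depth 12)
  Q 179.0.0.19: descend 101100110 ; hops seen [H4,H1] ; pick H1
  add 179.74.88.192/28 -> H0 at depth 28

== LOOKUPS ==
["H1","H0","H1","H4","H4","H0","H0","H2","H1"]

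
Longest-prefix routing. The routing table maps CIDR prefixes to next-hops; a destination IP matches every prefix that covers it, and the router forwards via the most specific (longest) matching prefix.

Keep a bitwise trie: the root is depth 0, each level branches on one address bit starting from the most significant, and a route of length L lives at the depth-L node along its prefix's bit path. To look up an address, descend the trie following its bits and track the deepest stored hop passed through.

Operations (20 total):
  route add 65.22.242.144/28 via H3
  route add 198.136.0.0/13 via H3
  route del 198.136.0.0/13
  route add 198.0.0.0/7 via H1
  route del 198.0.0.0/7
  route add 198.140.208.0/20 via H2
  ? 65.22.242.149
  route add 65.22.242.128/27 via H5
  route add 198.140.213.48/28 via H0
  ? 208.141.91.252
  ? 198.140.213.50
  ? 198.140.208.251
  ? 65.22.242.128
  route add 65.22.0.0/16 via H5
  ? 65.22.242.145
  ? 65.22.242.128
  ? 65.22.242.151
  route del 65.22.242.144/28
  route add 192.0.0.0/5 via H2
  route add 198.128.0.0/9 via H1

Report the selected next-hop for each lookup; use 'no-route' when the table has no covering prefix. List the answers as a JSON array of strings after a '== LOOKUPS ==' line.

Apply in order:
  + 65.22.242.144/28 (H3) depth=28
  + 198.136.0.0/13 (H3) depth=13
  - 198.136.0.0/13 clear@13
  + 198.0.0.0/7 (H1) depth=7
  - 198.0.0.0/7 clear@7
  + 198.140.208.0/20 (H2) depth=20
  ? 65.22.242.149  path d0:-→d1:-→d2:-→d3:-→d4:-→d5:-→d6:-→d7:-→d8:-→d9:-→d10:-→d11:-→d12:-→d13:-→d14:-→d15:-→d16:-→d17:-→d18:-→d19:-→d20:-→d21:-→d22:-→d23:-→d24:-→d25:-→d26:-→d27:-→d28:H3  best=H3
  + 65.22.242.128/27 (H5) depth=27
  + 198.140.213.48/28 (H0) depth=28
  ? 208.141.91.252  path d0:-→d1:-→d2:-→d3:-  best=no-route
  ? 198.140.213.50  path d0:-→d1:-→d2:-→d3:-→d4:-→d5:-→d6:-→d7:-→d8:-→d9:-→d10:-→d11:-→d12:-→d13:-→d14:-→d15:-→d16:-→d17:-→d18:-→d19:-→d20:H2→d21:-→d22:-→d23:-→d24:-→d25:-→d26:-→d27:-→d28:H0  best=H0
  ? 198.140.208.251  path d0:-→d1:-→d2:-→d3:-→d4:-→d5:-→d6:-→d7:-→d8:-→d9:-→d10:-→d11:-→d12:-→d13:-→d14:-→d15:-→d16:-→d17:-→d18:-→d19:-→d20:H2→d21:-  best=H2
  ? 65.22.242.128  path d0:-→d1:-→d2:-→d3:-→d4:-→d5:-→d6:-→d7:-→d8:-→d9:-→d10:-→d11:-→d12:-→d13:-→d14:-→d15:-→d16:-→d17:-→d18:-→d19:-→d20:-→d21:-→d22:-→d23:-→d24:-→d25:-→d26:-→d27:H5  best=H5
  + 65.22.0.0/16 (H5) depth=16
  ? 65.22.242.145  path d0:-→d1:-→d2:-→d3:-→d4:-→d5:-→d6:-→d7:-→d8:-→d9:-→d10:-→d11:-→d12:-→d13:-→d14:-→d15:-→d16:H5→d17:-→d18:-→d19:-→d20:-→d21:-→d22:-→d23:-→d24:-→d25:-→d26:-→d27:H5→d28:H3  best=H3
  ? 65.22.242.128  path d0:-→d1:-→d2:-→d3:-→d4:-→d5:-→d6:-→d7:-→d8:-→d9:-→d10:-→d11:-→d12:-→d13:-→d14:-→d15:-→d16:H5→d17:-→d18:-→d19:-→d20:-→d21:-→d22:-→d23:-→d24:-→d25:-→d26:-→d27:H5  best=H5
  ? 65.22.242.151  path d0:-→d1:-→d2:-→d3:-→d4:-→d5:-→d6:-→d7:-→d8:-→d9:-→d10:-→d11:-→d12:-→d13:-→d14:-→d15:-→d16:H5→d17:-→d18:-→d19:-→d20:-→d21:-→d22:-→d23:-→d24:-→d25:-→d26:-→d27:H5→d28:H3  best=H3
  - 65.22.242.144/28 clear@28
  + 192.0.0.0/5 (H2) depth=5
  + 198.128.0.0/9 (H1) depth=9

== LOOKUPS ==
["H3","no-route","H0","H2","H5","H3","H5","H3"]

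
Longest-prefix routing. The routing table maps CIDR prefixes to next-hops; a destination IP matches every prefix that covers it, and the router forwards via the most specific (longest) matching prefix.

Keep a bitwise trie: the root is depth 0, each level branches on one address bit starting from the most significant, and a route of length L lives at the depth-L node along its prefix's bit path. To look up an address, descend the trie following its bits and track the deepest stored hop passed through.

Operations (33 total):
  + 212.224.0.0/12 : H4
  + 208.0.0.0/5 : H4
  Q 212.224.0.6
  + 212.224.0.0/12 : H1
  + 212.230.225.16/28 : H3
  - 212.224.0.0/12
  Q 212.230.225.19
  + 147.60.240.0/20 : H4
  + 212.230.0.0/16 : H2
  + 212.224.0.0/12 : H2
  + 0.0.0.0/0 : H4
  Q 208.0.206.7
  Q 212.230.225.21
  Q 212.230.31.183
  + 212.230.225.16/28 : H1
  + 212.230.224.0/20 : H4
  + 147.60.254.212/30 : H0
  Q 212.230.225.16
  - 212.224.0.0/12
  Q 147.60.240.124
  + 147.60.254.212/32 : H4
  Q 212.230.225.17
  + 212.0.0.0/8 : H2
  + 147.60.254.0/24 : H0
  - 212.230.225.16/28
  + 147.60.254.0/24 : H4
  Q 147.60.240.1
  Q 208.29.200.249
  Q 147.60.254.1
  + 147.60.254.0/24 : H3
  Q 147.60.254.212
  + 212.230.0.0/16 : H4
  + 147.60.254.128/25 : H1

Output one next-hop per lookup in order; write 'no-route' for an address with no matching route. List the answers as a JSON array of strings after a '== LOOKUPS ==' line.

Trace:
  add 212.224.0.0/12 -> H4 at depth 12
  add 208.0.0.0/5 -> H4 at depth 5
  ? 212.224.0.6  path d0:-→d1:-→d2:-→d3:-→d4:-→d5:H4→d6:-→d7:-→d8:-→d9:-→d10:-→d11:-→d12:H4  best=H4
  add 212.224.0.0/12 -> H1 at depth 12
  add 212.230.225.16/28 -> H3 at depth 28
  del 212.224.0.0/12 (clear depth 12)
  ? 212.230.225.19  path d0:-→d1:-→d2:-→d3:-→d4:-→d5:H4→d6:-→d7:-→d8:-→d9:-→d10:-→d11:-→d12:-→d13:-→d14:-→d15:-→d16:-→d17:-→d18:-→d19:-→d20:-→d21:-→d22:-→d23:-→d24:-→d25:-→d26:-→d27:-→d28:H3  best=H3
  add 147.60.240.0/20 -> H4 at depth 20
  add 212.230.0.0/16 -> H2 at depth 16
  add 212.224.0.0/12 -> H2 at depth 12
  add 0.0.0.0/0 -> H4 at depth 0
  ? 208.0.206.7  path d0:H4→d1:-→d2:-→d3:-→d4:-→d5:H4  best=H4
  ? 212.230.225.21  path d0:H4→d1:-→d2:-→d3:-→d4:-→d5:H4→d6:-→d7:-→d8:-→d9:-→d10:-→d11:-→d12:H2→d13:-→d14:-→d15:-→d16:H2→d17:-→d18:-→d19:-→d20:-→d21:-→d22:-→d23:-→d24:-→d25:-→d26:-→d27:-→d28:H3  best=H3
  ? 212.230.31.183  path d0:H4→d1:-→d2:-→d3:-→d4:-→d5:H4→d6:-→d7:-→d8:-→d9:-→d10:-→d11:-→d12:H2→d13:-→d14:-→d15:-→d16:H2  best=H2
  add 212.230.225.16/28 -> H1 at depth 28
  add 212.230.224.0/20 -> H4 at depth 20
  add 147.60.254.212/30 -> H0 at depth 30
  ? 212.230.225.16  path d0:H4→d1:-→d2:-→d3:-→d4:-→d5:H4→d6:-→d7:-→d8:-→d9:-→d10:-→d11:-→d12:H2→d13:-→d14:-→d15:-→d16:H2→d17:-→d18:-→d19:-→d20:H4→d21:-→d22:-→d23:-→d24:-→d25:-→d26:-→d27:-→d28:H1  best=H1
  del 212.224.0.0/12 (clear depth 12)
  ? 147.60.240.124  path d0:H4→d1:-→d2:-→d3:-→d4:-→d5:-→d6:-→d7:-→d8:-→d9:-→d10:-→d11:-→d12:-→d13:-→d14:-→d15:-→d16:-→d17:-→d18:-→d19:-→d20:H4  best=H4
  add 147.60.254.212/32 -> H4 at depth 32
  ? 212.230.225.17  path d0:H4→d1:-→d2:-→d3:-→d4:-→d5:H4→d6:-→d7:-→d8:-→d9:-→d10:-→d11:-→d12:-→d13:-→d14:-→d15:-→d16:H2→d17:-→d18:-→d19:-→d20:H4→d21:-→d22:-→d23:-→d24:-→d25:-→d26:-→d27:-→d28:H1  best=H1
  add 212.0.0.0/8 -> H2 at depth 8
  add 147.60.254.0/24 -> H0 at depth 24
  del 212.230.225.16/28 (clear depth 28)
  add 147.60.254.0/24 -> H4 at depth 24
  ? 147.60.240.1  path d0:H4→d1:-→d2:-→d3:-→d4:-→d5:-→d6:-→d7:-→d8:-→d9:-→d10:-→d11:-→d12:-→d13:-→d14:-→d15:-→d16:-→d17:-→d18:-→d19:-→d20:H4  best=H4
  ? 208.29.200.249  path d0:H4→d1:-→d2:-→d3:-→d4:-→d5:H4  best=H4
  ? 147.60.254.1  path d0:H4→d1:-→d2:-→d3:-→d4:-→d5:-→d6:-→d7:-→d8:-→d9:-→d10:-→d11:-→d12:-→d13:-→d14:-→d15:-→d16:-→d17:-→d18:-→d19:-→d20:H4→d21:-→d22:-→d23:-→d24:H4  best=H4
  add 147.60.254.0/24 -> H3 at depth 24
  ? 147.60.254.212  path d0:H4→d1:-→d2:-→d3:-→d4:-→d5:-→d6:-→d7:-→d8:-→d9:-→d10:-→d11:-→d12:-→d13:-→d14:-→d15:-→d16:-→d17:-→d18:-→d19:-→d20:H4→d21:-→d22:-→d23:-→d24:H3→d25:-→d26:-→d27:-→d28:-→d29:-→d30:H0→d31:-→d32:H4  best=H4
  add 212.230.0.0/16 -> H4 at depth 16
  add 147.60.254.128/25 -> H1 at depth 25

== LOOKUPS ==
["H4","H3","H4","H3","H2","H1","H4","H1","H4","H4","H4","H4"]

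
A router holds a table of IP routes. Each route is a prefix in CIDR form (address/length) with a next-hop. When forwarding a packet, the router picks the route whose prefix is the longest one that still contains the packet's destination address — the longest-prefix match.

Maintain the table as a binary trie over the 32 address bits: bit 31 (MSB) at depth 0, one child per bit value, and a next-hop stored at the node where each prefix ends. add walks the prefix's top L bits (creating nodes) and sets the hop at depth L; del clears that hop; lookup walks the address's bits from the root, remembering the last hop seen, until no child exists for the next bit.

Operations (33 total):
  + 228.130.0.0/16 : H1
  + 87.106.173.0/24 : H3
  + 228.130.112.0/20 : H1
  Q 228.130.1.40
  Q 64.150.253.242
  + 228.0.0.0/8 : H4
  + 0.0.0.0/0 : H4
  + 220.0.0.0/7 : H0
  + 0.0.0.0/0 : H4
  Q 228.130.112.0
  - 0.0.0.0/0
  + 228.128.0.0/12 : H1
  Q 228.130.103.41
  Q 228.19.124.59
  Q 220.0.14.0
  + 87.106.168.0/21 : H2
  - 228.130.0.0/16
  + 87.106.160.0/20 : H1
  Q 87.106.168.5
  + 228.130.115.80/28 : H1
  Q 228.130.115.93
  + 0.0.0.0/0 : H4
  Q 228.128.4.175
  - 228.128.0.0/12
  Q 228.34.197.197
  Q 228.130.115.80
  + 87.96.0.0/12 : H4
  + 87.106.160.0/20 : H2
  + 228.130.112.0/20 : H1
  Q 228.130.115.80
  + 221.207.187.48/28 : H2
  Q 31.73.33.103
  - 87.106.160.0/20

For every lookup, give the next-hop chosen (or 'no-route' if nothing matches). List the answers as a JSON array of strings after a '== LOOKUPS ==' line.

Process each operation:
  + 228.130.0.0/16 (H1) depth=16
  + 87.106.173.0/24 (H3) depth=24
  + 228.130.112.0/20 (H1) depth=20
  ? 228.130.1.40  path d0:-→d1:-→d2:-→d3:-→d4:-→d5:-→d6:-→d7:-→d8:-→d9:-→d10:-→d11:-→d12:-→d13:-→d14:-→d15:-→d16:H1→d17:-  best=H1
  ? 64.150.253.242  path d0:-→d1:-→d2:-→d3:-  best=no-route
  + 228.0.0.0/8 (H4) depth=8
  + 0.0.0.0/0 (H4) depth=0
  + 220.0.0.0/7 (H0) depth=7
  + 0.0.0.0/0 (H4) depth=0
  ? 228.130.112.0  path d0:H4→d1:-→d2:-→d3:-→d4:-→d5:-→d6:-→d7:-→d8:H4→d9:-→d10:-→d11:-→d12:-→d13:-→d14:-→d15:-→d16:H1→d17:-→d18:-→d19:-→d20:H1  best=H1
  del 0.0.0.0/0 (clear depth 0)
  + 228.128.0.0/12 (H1) depth=12
  ? 228.130.103.41  path d0:-→d1:-→d2:-→d3:-→d4:-→d5:-→d6:-→d7:-→d8:H4→d9:-→d10:-→d11:-→d12:H1→d13:-→d14:-→d15:-→d16:H1→d17:-→d18:-→d19:-  best=H1
  ? 228.19.124.59  path d0:-→d1:-→d2:-→d3:-→d4:-→d5:-→d6:-→d7:-→d8:H4  best=H4
  ? 220.0.14.0  path d0:-→d1:-→d2:-→d3:-→d4:-→d5:-→d6:-→d7:H0  best=H0
  + 87.106.168.0/21 (H2) depth=21
  del 228.130.0.0/16 (clear depth 16)
  + 87.106.160.0/20 (H1) depth=20
  ? 87.106.168.5  path d0:-→d1:-→d2:-→d3:-→d4:-→d5:-→d6:-→d7:-→d8:-→d9:-→d10:-→d11:-→d12:-→d13:-→d14:-→d15:-→d16:-→d17:-→d18:-→d19:-→d20:H1→d21:H2  best=H2
  + 228.130.115.80/28 (H1) depth=28
  ? 228.130.115.93  path d0:-→d1:-→d2:-→d3:-→d4:-→d5:-→d6:-→d7:-→d8:H4→d9:-→d10:-→d11:-→d12:H1→d13:-→d14:-→d15:-→d16:-→d17:-→d18:-→d19:-→d20:H1→d21:-→d22:-→d23:-→d24:-→d25:-→d26:-→d27:-→d28:H1  best=H1
  + 0.0.0.0/0 (H4) depth=0
  ? 228.128.4.175  path d0:H4→d1:-→d2:-→d3:-→d4:-→d5:-→d6:-→d7:-→d8:H4→d9:-→d10:-→d11:-→d12:H1→d13:-→d14:-  best=H1
  del 228.128.0.0/12 (clear depth 12)
  ? 228.34.197.197  path d0:H4→d1:-→d2:-→d3:-→d4:-→d5:-→d6:-→d7:-→d8:H4  best=H4
  ? 228.130.115.80  path d0:H4→d1:-→d2:-→d3:-→d4:-→d5:-→d6:-→d7:-→d8:H4→d9:-→d10:-→d11:-→d12:-→d13:-→d14:-→d15:-→d16:-→d17:-→d18:-→d19:-→d20:H1→d21:-→d22:-→d23:-→d24:-→d25:-→d26:-→d27:-→d28:H1  best=H1
  + 87.96.0.0/12 (H4) depth=12
  + 87.106.160.0/20 (H2) depth=20
  + 228.130.112.0/20 (H1) depth=20
  ? 228.130.115.80  path d0:H4→d1:-→d2:-→d3:-→d4:-→d5:-→d6:-→d7:-→d8:H4→d9:-→d10:-→d11:-→d12:-→d13:-→d14:-→d15:-→d16:-→d17:-→d18:-→d19:-→d20:H1→d21:-→d22:-→d23:-→d24:-→d25:-→d26:-→d27:-→d28:H1  best=H1
  + 221.207.187.48/28 (H2) depth=28
  ? 31.73.33.103  path d0:H4→d1:-  best=H4
  del 87.106.160.0/20 (clear depth 20)

== LOOKUPS ==
["H1","no-route","H1","H1","H4","H0","H2","H1","H1","H4","H1","H1","H4"]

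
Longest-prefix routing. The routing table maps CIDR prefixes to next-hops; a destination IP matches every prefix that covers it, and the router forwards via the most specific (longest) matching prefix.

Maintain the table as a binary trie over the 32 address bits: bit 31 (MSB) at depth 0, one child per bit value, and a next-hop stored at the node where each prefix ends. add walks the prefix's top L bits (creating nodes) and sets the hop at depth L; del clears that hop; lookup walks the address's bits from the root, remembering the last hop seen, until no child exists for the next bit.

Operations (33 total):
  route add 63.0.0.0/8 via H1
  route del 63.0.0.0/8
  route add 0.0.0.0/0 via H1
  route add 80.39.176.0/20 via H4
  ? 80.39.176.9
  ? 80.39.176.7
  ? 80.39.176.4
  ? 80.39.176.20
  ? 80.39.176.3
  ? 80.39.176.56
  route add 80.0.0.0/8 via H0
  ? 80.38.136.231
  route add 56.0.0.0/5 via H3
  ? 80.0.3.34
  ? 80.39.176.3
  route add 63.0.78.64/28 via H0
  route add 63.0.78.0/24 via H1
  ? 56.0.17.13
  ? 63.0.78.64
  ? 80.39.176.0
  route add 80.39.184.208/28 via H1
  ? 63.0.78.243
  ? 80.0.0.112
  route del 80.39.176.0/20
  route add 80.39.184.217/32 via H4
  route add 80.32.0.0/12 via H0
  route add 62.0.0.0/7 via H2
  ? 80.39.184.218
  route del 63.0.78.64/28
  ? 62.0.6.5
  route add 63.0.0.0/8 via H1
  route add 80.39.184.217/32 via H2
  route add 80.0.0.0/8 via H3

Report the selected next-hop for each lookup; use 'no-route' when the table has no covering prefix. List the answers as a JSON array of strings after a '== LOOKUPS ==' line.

Process each operation:
  + 63.0.0.0/8 (H1) depth=8
  del 63.0.0.0/8 (clear depth 8)
  + 0.0.0.0/0 (H1) depth=0
  + 80.39.176.0/20 (H4) depth=20
  lookup 80.39.176.9: bits 01010000001001111011 walk d0:H1→d1:-→d2:-→d3:-→d4:-→d5:-→d6:-→d7:-→d8:-→d9:-→d10:-→d11:-→d12:-→d13:-→d14:-→d15:-→d16:-→d17:-→d18:-→d19:-→d20:H4 -> H4
  lookup 80.39.176.7: bits 01010000001001111011 walk d0:H1→d1:-→d2:-→d3:-→d4:-→d5:-→d6:-→d7:-→d8:-→d9:-→d10:-→d11:-→d12:-→d13:-→d14:-→d15:-→d16:-→d17:-→d18:-→d19:-→d20:H4 -> H4
  lookup 80.39.176.4: bits 01010000001001111011 walk d0:H1→d1:-→d2:-→d3:-→d4:-→d5:-→d6:-→d7:-→d8:-→d9:-→d10:-→d11:-→d12:-→d13:-→d14:-→d15:-→d16:-→d17:-→d18:-→d19:-→d20:H4 -> H4
  lookup 80.39.176.20: bits 01010000001001111011 walk d0:H1→d1:-→d2:-→d3:-→d4:-→d5:-→d6:-→d7:-→d8:-→d9:-→d10:-→d11:-→d12:-→d13:-→d14:-→d15:-→d16:-→d17:-→d18:-→d19:-→d20:H4 -> H4
  lookup 80.39.176.3: bits 01010000001001111011 walk d0:H1→d1:-→d2:-→d3:-→d4:-→d5:-→d6:-→d7:-→d8:-→d9:-→d10:-→d11:-→d12:-→d13:-→d14:-→d15:-→d16:-→d17:-→d18:-→d19:-→d20:H4 -> H4
  lookup 80.39.176.56: bits 01010000001001111011 walk d0:H1→d1:-→d2:-→d3:-→d4:-→d5:-→d6:-→d7:-→d8:-→d9:-→d10:-→d11:-→d12:-→d13:-→d14:-→d15:-→d16:-→d17:-→d18:-→d19:-→d20:H4 -> H4
  + 80.0.0.0/8 (H0) depth=8
  lookup 80.38.136.231: bits 010100000010011 walk d0:H1→d1:-→d2:-→d3:-→d4:-→d5:-→d6:-→d7:-→d8:H0→d9:-→d10:-→d11:-→d12:-→d13:-→d14:-→d15:- -> H0
  + 56.0.0.0/5 (H3) depth=5
  lookup 80.0.3.34: bits 0101000000 walk d0:H1→d1:-→d2:-→d3:-→d4:-→d5:-→d6:-→d7:-→d8:H0→d9:-→d10:- -> H0
  lookup 80.39.176.3: bits 01010000001001111011 walk d0:H1→d1:-→d2:-→d3:-→d4:-→d5:-→d6:-→d7:-→d8:H0→d9:-→d10:-→d11:-→d12:-→d13:-→d14:-→d15:-→d16:-→d17:-→d18:-→d19:-→d20:H4 -> H4
  + 63.0.78.64/28 (H0) depth=28
  + 63.0.78.0/24 (H1) depth=24
  lookup 56.0.17.13: bits 00111 walk d0:H1→d1:-→d2:-→d3:-→d4:-→d5:H3 -> H3
  lookup 63.0.78.64: bits 0011111100000000010011100100 walk d0:H1→d1:-→d2:-→d3:-→d4:-→d5:H3→d6:-→d7:-→d8:-→d9:-→d10:-→d11:-→d12:-→d13:-→d14:-→d15:-→d16:-→d17:-→d18:-→d19:-→d20:-→d21:-→d22:-→d23:-→d24:H1→d25:-→d26:-→d27:-→d28:H0 -> H0
  lookup 80.39.176.0: bits 01010000001001111011 walk d0:H1→d1:-→d2:-→d3:-→d4:-→d5:-→d6:-→d7:-→d8:H0→d9:-→d10:-→d11:-→d12:-→d13:-→d14:-→d15:-→d16:-→d17:-→d18:-→d19:-→d20:H4 -> H4
  + 80.39.184.208/28 (H1) depth=28
  lookup 63.0.78.243: bits 001111110000000001001110 walk d0:H1→d1:-→d2:-→d3:-→d4:-→d5:H3→d6:-→d7:-→d8:-→d9:-→d10:-→d11:-→d12:-→d13:-→d14:-→d15:-→d16:-→d17:-→d18:-→d19:-→d20:-→d21:-→d22:-→d23:-→d24:H1 -> H1
  lookup 80.0.0.112: bits 0101000000 walk d0:H1→d1:-→d2:-→d3:-→d4:-→d5:-→d6:-→d7:-→d8:H0→d9:-→d10:- -> H0
  del 80.39.176.0/20 (clear depth 20)
  + 80.39.184.217/32 (H4) depth=32
  + 80.32.0.0/12 (H0) depth=12
  + 62.0.0.0/7 (H2) depth=7
  lookup 80.39.184.218: bits 010100000010011110111000110110 walk d0:H1→d1:-→d2:-→d3:-→d4:-→d5:-→d6:-→d7:-→d8:H0→d9:-→d10:-→d11:-→d12:H0→d13:-→d14:-→d15:-→d16:-→d17:-→d18:-→d19:-→d20:-→d21:-→d22:-→d23:-→d24:-→d25:-→d26:-→d27:-→d28:H1→d29:-→d30:- -> H1
  del 63.0.78.64/28 (clear depth 28)
  lookup 62.0.6.5: bits 0011111 walk d0:H1→d1:-→d2:-→d3:-→d4:-→d5:H3→d6:-→d7:H2 -> H2
  + 63.0.0.0/8 (H1) depth=8
  + 80.39.184.217/32 (H2) depth=32
  + 80.0.0.0/8 (H3) depth=8

== LOOKUPS ==
["H4","H4","H4","H4","H4","H4","H0","H0","H4","H3","H0","H4","H1","H0","H1","H2"]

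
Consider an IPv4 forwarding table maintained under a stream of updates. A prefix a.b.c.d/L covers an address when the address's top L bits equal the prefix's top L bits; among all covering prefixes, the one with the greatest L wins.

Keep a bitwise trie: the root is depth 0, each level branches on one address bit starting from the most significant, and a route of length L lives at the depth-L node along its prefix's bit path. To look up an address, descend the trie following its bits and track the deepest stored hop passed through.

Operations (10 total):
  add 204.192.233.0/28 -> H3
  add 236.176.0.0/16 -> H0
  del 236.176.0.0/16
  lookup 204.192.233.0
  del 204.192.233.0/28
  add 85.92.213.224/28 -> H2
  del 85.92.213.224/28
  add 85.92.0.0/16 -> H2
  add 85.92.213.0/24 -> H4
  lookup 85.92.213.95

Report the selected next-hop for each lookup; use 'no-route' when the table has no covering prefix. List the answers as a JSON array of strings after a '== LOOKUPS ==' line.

Apply in order:
  add 204.192.233.0/28 -> H3 at depth 28
  add 236.176.0.0/16 -> H0 at depth 16
  - 236.176.0.0/16 clear@16
  lookup 204.192.233.0: bits 1100110011000000111010010000 walk d0:-→d1:-→d2:-→d3:-→d4:-→d5:-→d6:-→d7:-→d8:-→d9:-→d10:-→d11:-→d12:-→d13:-→d14:-→d15:-→d16:-→d17:-→d18:-→d19:-→d20:-→d21:-→d22:-→d23:-→d24:-→d25:-→d26:-→d27:-→d28:H3 -> H3
  - 204.192.233.0/28 clear@28
  add 85.92.213.224/28 -> H2 at depth 28
  - 85.92.213.224/28 clear@28
  add 85.92.0.0/16 -> H2 at depth 16
  add 85.92.213.0/24 -> H4 at depth 24
  lookup 85.92.213.95: bits 010101010101110011010101 walk d0:-→d1:-→d2:-→d3:-→d4:-→d5:-→d6:-→d7:-→d8:-→d9:-→d10:-→d11:-→d12:-→d13:-→d14:-→d15:-→d16:H2→d17:-→d18:-→d19:-→d20:-→d21:-→d22:-→d23:-→d24:H4 -> H4

== LOOKUPS ==
["H3","H4"]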